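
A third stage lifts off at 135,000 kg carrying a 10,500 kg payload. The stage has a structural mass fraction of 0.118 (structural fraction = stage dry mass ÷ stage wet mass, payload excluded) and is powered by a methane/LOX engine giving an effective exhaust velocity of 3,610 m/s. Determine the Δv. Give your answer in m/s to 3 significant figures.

Δv ≈ 6060 m/s

Stage wet mass = m₀ − payload = 135,000 − 10,500 = 124,500 kg.
Stage dry mass = ε × stage wet mass = 0.118 × 124,500 = 14,691 kg.
Burnout mass m_f = stage dry + payload = 14,691 + 10,500 = 25,191 kg.
By the Tsiolkovsky rocket equation, Δv = v_e · ln(135,000/25,191) = 3610.0 × ln(5.359) = 3610.0 × 1.6788 ≈ 6060 m/s.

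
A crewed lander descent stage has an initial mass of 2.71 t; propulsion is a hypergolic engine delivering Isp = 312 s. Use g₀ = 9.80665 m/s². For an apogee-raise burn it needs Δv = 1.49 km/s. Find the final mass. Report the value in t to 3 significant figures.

final mass ≈ 1.67 t

v_e = Isp · g₀ = 312 × 9.80665 = 3059.7 m/s.
m₀/m_f = exp(Δv / v_e) = exp(1490 / 3059.7) = exp(0.4870) = 1.6274.
m_f = m₀ / 1.6274 = 2.71 / 1.6274 = 1.66523 t.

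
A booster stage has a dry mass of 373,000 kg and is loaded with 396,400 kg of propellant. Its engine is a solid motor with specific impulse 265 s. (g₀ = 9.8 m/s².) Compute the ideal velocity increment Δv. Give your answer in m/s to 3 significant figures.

v_e = Isp · g₀ = 265 × 9.8 = 2597.0 m/s.
m₀ = m_dry + m_prop = 373,000 + 396,400 = 769,400 kg.
From the ideal rocket equation, Δv = v_e · ln(m₀/m_f) = 2597.0 × ln(2.063) = 2597.0 × 0.7240 ≈ 1880.3 m/s.

Δv ≈ 1880 m/s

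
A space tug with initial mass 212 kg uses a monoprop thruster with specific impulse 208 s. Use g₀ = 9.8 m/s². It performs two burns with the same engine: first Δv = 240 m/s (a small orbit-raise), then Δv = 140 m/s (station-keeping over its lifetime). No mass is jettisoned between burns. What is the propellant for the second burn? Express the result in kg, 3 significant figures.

propellant for the second burn ≈ 12.5 kg

v_e = Isp · g₀ = 208 × 9.8 = 2038.4 m/s.
After the first burn: m = 212 × exp(−240/2038.4) = 212 × 0.88893 = 188.453 kg.
After the second burn: m = 188.453 × exp(−140/2038.4) = 188.453 × 0.93362 = 175.943 kg.
Second-burn propellant = 188.453 − 175.943 = 12.51 kg.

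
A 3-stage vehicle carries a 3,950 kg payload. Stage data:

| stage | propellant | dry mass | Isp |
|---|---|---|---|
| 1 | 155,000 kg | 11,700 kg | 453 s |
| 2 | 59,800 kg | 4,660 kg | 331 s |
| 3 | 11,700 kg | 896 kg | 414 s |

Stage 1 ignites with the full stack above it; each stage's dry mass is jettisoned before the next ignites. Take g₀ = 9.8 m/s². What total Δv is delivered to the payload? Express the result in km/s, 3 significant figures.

Δv ≈ 13.7 km/s

Ignition mass of stage 1 = 155,000+11,700 + 59,800+4,660 + 11,700+896 + 3,950 = 247,706 kg.
Stage 1: m₀ = 247,706 kg, m_f = 247,706 − 155,000 = 92,706 kg; Δv = 453×9.8×ln(2.672) = 4439.4×0.9828 ≈ 4363 m/s.
Stage 2: m₀ = 81,006 kg, m_f = 81,006 − 59,800 = 21,206 kg; Δv = 331×9.8×ln(3.82) = 3243.8×1.3402 ≈ 4347 m/s.
Stage 3: m₀ = 16,546 kg, m_f = 16,546 − 11,700 = 4,846 kg; Δv = 414×9.8×ln(3.414) = 4057.2×1.2280 ≈ 4982 m/s.
Total Δv = 4363 + 4347 + 4982 = 13692 m/s.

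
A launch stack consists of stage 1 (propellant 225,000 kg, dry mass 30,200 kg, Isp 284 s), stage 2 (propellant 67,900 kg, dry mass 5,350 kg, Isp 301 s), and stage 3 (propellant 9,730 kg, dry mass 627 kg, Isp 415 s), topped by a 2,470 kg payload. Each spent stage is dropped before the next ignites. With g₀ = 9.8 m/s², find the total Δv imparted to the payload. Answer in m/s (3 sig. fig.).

Δv ≈ 13400 m/s

Ignition mass of stage 1 = 225,000+30,200 + 67,900+5,350 + 9,730+627 + 2,470 = 341,277 kg.
Stage 1: m₀ = 341,277 kg, m_f = 341,277 − 225,000 = 116,277 kg; Δv = 284×9.8×ln(2.935) = 2783.2×1.0767 ≈ 2997 m/s.
Stage 2: m₀ = 86,077 kg, m_f = 86,077 − 67,900 = 18,177 kg; Δv = 301×9.8×ln(4.735) = 2949.8×1.5551 ≈ 4587 m/s.
Stage 3: m₀ = 12,827 kg, m_f = 12,827 − 9,730 = 3,097 kg; Δv = 415×9.8×ln(4.142) = 4067.0×1.4211 ≈ 5780 m/s.
Total Δv = 2997 + 4587 + 5780 = 13364 m/s.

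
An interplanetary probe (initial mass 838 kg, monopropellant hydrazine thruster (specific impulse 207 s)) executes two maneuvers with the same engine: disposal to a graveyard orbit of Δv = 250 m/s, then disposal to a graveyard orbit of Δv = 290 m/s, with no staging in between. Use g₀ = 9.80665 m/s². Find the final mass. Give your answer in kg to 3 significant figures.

v_e = Isp · g₀ = 207 × 9.80665 = 2030.0 m/s.
After the first burn: m = 838 × exp(−250/2030.0) = 838 × 0.88413 = 740.901 kg.
After the second burn: m = 740.901 × exp(−290/2030.0) = 740.901 × 0.86688 = 642.272 kg.

final mass ≈ 642 kg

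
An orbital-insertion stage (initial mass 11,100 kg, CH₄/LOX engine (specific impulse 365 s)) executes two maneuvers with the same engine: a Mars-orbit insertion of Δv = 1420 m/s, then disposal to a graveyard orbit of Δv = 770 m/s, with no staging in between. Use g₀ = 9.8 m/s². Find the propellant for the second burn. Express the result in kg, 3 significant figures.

v_e = Isp · g₀ = 365 × 9.8 = 3577.0 m/s.
After the first burn: m = 11100 × exp(−1420/3577.0) = 11100 × 0.67235 = 7,463.09 kg.
After the second burn: m = 7,463.09 × exp(−770/3577.0) = 7,463.09 × 0.80633 = 6,017.71 kg.
Second-burn propellant = 7,463.09 − 6,017.71 = 1,445.38 kg.

propellant for the second burn ≈ 1450 kg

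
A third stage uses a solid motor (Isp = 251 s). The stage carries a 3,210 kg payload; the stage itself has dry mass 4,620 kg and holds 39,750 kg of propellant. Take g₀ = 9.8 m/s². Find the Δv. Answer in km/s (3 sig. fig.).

v_e = Isp · g₀ = 251 × 9.8 = 2459.8 m/s.
m₀ = payload + dry + propellant = 3,210 + 4,620 + 39,750 = 47,580 kg.
m_f = payload + dry = 3,210 + 4,620 = 7,830 kg.
Rocket equation: Δv = v_e · ln(m₀/m_f) = 2459.8 × ln(6.077) = 2459.8 × 1.8044 ≈ 4438.6 m/s.

Δv ≈ 4.44 km/s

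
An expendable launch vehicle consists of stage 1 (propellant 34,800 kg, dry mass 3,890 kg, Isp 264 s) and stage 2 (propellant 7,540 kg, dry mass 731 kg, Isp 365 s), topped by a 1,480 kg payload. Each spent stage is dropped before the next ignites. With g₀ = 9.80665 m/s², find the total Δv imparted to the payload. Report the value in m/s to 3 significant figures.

Δv ≈ 8590 m/s

Ignition mass of stage 1 = 34,800+3,890 + 7,540+731 + 1,480 = 48,441 kg.
Stage 1: m₀ = 48,441 kg, m_f = 48,441 − 34,800 = 13,641 kg; Δv = 264×9.80665×ln(3.551) = 2589.0×1.2673 ≈ 3281 m/s.
Stage 2: m₀ = 9,751 kg, m_f = 9,751 − 7,540 = 2,211 kg; Δv = 365×9.80665×ln(4.41) = 3579.4×1.4839 ≈ 5312 m/s.
Total Δv = 3281 + 5312 = 8593 m/s.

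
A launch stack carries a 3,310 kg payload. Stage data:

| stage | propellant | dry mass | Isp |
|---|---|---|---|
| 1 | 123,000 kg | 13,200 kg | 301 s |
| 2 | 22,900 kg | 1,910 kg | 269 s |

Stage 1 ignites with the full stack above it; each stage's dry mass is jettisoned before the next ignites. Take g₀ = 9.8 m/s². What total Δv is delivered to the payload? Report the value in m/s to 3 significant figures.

Ignition mass of stage 1 = 123,000+13,200 + 22,900+1,910 + 3,310 = 164,320 kg.
Stage 1: m₀ = 164,320 kg, m_f = 164,320 − 123,000 = 41,320 kg; Δv = 301×9.8×ln(3.977) = 2949.8×1.3805 ≈ 4072 m/s.
Stage 2: m₀ = 28,120 kg, m_f = 28,120 − 22,900 = 5,220 kg; Δv = 269×9.8×ln(5.387) = 2636.2×1.6840 ≈ 4439 m/s.
Total Δv = 4072 + 4439 = 8511 m/s.

Δv ≈ 8510 m/s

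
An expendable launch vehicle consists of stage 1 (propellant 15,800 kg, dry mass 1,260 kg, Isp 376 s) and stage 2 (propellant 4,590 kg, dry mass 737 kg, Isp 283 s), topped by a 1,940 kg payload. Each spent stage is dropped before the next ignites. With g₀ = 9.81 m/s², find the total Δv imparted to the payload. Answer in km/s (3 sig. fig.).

Δv ≈ 6.64 km/s

Ignition mass of stage 1 = 15,800+1,260 + 4,590+737 + 1,940 = 24,327 kg.
Stage 1: m₀ = 24,327 kg, m_f = 24,327 − 15,800 = 8,527 kg; Δv = 376×9.81×ln(2.853) = 3688.6×1.0483 ≈ 3867 m/s.
Stage 2: m₀ = 7,267 kg, m_f = 7,267 − 4,590 = 2,677 kg; Δv = 283×9.81×ln(2.715) = 2776.2×0.9986 ≈ 2772 m/s.
Total Δv = 3867 + 2772 = 6639 m/s.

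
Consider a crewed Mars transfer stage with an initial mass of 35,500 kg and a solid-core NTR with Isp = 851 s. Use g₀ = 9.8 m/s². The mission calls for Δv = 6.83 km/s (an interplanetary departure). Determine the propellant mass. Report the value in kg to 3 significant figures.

v_e = Isp · g₀ = 851 × 9.8 = 8339.8 m/s.
From the ideal rocket equation, m₀/m_f = exp(Δv / v_e) = exp(6830 / 8339.8) = exp(0.8190) = 2.2681.
m_f = 35,500 / 2.2681 = 15,651.9 kg, so propellant = m₀ − m_f = 35,500 − 15,651.9 = 19,848.1 kg.

propellant mass ≈ 19800 kg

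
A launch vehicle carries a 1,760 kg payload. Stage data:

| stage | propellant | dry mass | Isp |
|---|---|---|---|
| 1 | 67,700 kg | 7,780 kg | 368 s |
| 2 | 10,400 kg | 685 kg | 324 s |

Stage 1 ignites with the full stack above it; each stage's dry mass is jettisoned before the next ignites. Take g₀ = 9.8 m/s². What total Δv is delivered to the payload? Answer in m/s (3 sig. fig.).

Ignition mass of stage 1 = 67,700+7,780 + 10,400+685 + 1,760 = 88,325 kg.
Stage 1: m₀ = 88,325 kg, m_f = 88,325 − 67,700 = 20,625 kg; Δv = 368×9.8×ln(4.282) = 3606.4×1.4545 ≈ 5246 m/s.
Stage 2: m₀ = 12,845 kg, m_f = 12,845 − 10,400 = 2,445 kg; Δv = 324×9.8×ln(5.254) = 3175.2×1.6589 ≈ 5267 m/s.
Total Δv = 5246 + 5267 = 10513 m/s.

Δv ≈ 10500 m/s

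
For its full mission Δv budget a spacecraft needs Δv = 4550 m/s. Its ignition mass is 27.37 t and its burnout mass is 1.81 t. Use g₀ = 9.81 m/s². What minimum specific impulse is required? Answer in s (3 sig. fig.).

Isp ≈ 171 s

ln(m₀/m_f) = ln(27370/1810) = ln(15.12) = 2.7161.
From the ideal rocket equation, v_e = Δv / ln(m₀/m_f) = 4550 / 2.7161 = 1675.2 m/s.
Isp = v_e / g₀ = 1675.2 / 9.81 = 170.8 s.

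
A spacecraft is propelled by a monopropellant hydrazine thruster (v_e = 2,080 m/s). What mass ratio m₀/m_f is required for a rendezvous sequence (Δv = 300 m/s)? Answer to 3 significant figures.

mass ratio ≈ 1.16

m₀/m_f = exp(Δv / v_e) = exp(300 / 2080.0) = exp(0.1442) = 1.1552.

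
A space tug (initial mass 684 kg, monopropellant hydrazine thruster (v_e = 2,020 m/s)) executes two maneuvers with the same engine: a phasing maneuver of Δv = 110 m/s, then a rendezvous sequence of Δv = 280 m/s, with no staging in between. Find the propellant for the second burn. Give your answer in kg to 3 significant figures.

propellant for the second burn ≈ 83.8 kg

After the first burn: m = 684 × exp(−110/2020.0) = 684 × 0.94700 = 647.748 kg.
After the second burn: m = 647.748 × exp(−280/2020.0) = 647.748 × 0.87056 = 563.903 kg.
Second-burn propellant = 647.748 − 563.903 = 83.845 kg.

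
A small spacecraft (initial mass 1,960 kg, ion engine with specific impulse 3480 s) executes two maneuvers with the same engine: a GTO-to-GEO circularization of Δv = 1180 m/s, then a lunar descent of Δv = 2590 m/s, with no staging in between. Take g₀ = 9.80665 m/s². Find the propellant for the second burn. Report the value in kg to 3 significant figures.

propellant for the second burn ≈ 138 kg

v_e = Isp · g₀ = 3480 × 9.80665 = 34127.1 m/s.
After the first burn: m = 1960 × exp(−1180/34127.1) = 1960 × 0.96601 = 1,893.38 kg.
After the second burn: m = 1,893.38 × exp(−2590/34127.1) = 1,893.38 × 0.92692 = 1,755.01 kg.
Second-burn propellant = 1,893.38 − 1,755.01 = 138.37 kg.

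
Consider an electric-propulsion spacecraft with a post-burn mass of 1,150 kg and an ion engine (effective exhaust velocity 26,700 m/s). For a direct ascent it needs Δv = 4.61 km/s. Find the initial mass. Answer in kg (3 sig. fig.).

m₀/m_f = exp(Δv / v_e) = exp(4610 / 26700.0) = exp(0.1727) = 1.1885.
m₀ = m_f × 1.1885 = 1,150 × 1.1885 = 1,366.78 kg.

initial mass ≈ 1370 kg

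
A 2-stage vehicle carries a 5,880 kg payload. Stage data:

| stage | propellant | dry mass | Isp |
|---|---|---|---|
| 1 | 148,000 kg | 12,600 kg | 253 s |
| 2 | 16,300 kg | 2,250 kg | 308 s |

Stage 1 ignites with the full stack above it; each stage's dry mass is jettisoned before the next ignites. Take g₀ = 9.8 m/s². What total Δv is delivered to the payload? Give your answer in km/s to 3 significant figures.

Ignition mass of stage 1 = 148,000+12,600 + 16,300+2,250 + 5,880 = 185,030 kg.
Stage 1: m₀ = 185,030 kg, m_f = 185,030 − 148,000 = 37,030 kg; Δv = 253×9.8×ln(4.997) = 2479.4×1.6088 ≈ 3989 m/s.
Stage 2: m₀ = 24,430 kg, m_f = 24,430 − 16,300 = 8,130 kg; Δv = 308×9.8×ln(3.005) = 3018.4×1.1003 ≈ 3321 m/s.
Total Δv = 3989 + 3321 = 7310 m/s.

Δv ≈ 7.31 km/s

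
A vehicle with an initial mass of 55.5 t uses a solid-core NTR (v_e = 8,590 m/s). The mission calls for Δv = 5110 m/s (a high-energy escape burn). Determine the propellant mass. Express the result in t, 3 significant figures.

propellant mass ≈ 24.9 t

By the Tsiolkovsky rocket equation, m₀/m_f = exp(Δv / v_e) = exp(5110 / 8590.0) = exp(0.5949) = 1.8128.
m_f = 55.5 / 1.8128 = 30.6156 t, so propellant = m₀ − m_f = 55.5 − 30.6156 = 24.8844 t.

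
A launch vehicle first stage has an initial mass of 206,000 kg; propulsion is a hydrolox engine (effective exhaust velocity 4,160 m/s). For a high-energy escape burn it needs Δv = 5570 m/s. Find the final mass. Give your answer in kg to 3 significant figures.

Rocket equation: m₀/m_f = exp(Δv / v_e) = exp(5570 / 4160.0) = exp(1.3389) = 3.8150.
m_f = m₀ / 3.8150 = 206,000 / 3.8150 = 53,997.4 kg.

final mass ≈ 54000 kg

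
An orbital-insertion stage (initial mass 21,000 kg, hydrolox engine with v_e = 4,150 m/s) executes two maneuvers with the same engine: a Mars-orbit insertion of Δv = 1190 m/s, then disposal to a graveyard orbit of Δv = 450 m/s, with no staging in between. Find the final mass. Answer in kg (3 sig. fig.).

final mass ≈ 14100 kg

After the first burn: m = 21000 × exp(−1190/4150.0) = 21000 × 0.75070 = 15,764.7 kg.
After the second burn: m = 15,764.7 × exp(−450/4150.0) = 15,764.7 × 0.89724 = 14,144.7 kg.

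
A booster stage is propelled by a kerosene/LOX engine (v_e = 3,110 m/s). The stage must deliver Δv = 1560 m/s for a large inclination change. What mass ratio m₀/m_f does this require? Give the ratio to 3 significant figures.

m₀/m_f = exp(Δv / v_e) = exp(1560 / 3110.0) = exp(0.5016) = 1.6514.

mass ratio ≈ 1.65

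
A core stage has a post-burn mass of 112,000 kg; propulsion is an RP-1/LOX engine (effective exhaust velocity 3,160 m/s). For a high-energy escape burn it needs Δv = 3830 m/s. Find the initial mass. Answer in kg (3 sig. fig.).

Rocket equation: m₀/m_f = exp(Δv / v_e) = exp(3830 / 3160.0) = exp(1.2120) = 3.3603.
m₀ = m_f × 3.3603 = 112,000 × 3.3603 = 376,354 kg.

initial mass ≈ 376000 kg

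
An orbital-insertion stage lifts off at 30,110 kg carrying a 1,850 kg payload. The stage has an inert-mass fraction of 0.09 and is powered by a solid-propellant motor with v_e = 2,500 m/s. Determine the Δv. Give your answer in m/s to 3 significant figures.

Δv ≈ 4810 m/s

Stage wet mass = m₀ − payload = 30,110 − 1,850 = 28,260 kg.
Stage dry mass = ε × stage wet mass = 0.09 × 28,260 = 2,543.4 kg.
Burnout mass m_f = stage dry + payload = 2,543.4 + 1,850 = 4,393.4 kg.
Δv = v_e · ln(30,110/4,393.4) = 2500.0 × ln(6.853) = 2500.0 × 1.9248 ≈ 4812 m/s.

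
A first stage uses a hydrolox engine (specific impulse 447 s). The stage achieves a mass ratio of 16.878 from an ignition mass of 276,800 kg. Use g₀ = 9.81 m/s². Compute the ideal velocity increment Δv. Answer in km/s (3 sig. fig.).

Δv ≈ 12.4 km/s

v_e = Isp · g₀ = 447 × 9.81 = 4385.1 m/s.
Using Δv = v_e ln(m₀/m_f): Δv = v_e · ln(16.878) = 4385.1 × 2.8260 ≈ 12392.3 m/s.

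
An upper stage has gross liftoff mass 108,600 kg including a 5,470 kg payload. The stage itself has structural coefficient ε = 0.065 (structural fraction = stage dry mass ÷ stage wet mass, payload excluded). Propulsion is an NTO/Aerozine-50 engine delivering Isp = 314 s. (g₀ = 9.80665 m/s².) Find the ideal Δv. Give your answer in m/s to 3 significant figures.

Stage wet mass = m₀ − payload = 108,600 − 5,470 = 103,130 kg.
Stage dry mass = ε × stage wet mass = 0.065 × 103,130 = 6,703.45 kg.
Burnout mass m_f = stage dry + payload = 6,703.45 + 5,470 = 12,173.45 kg.
v_e = Isp · g₀ = 314 × 9.80665 = 3079.3 m/s.
Rocket equation: Δv = v_e · ln(108,600/12,173.45) = 3079.3 × ln(8.921) = 3079.3 × 2.1884 ≈ 6739 m/s.

Δv ≈ 6740 m/s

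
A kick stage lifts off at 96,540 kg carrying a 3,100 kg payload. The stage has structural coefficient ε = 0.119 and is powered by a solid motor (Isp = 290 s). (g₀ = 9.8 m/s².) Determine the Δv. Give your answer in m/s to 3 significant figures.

Stage wet mass = m₀ − payload = 96,540 − 3,100 = 93,440 kg.
Stage dry mass = ε × stage wet mass = 0.119 × 93,440 = 11,119.4 kg.
Burnout mass m_f = stage dry + payload = 11,119.4 + 3,100 = 14,219.4 kg.
v_e = Isp · g₀ = 290 × 9.8 = 2842.0 m/s.
Using Δv = v_e ln(m₀/m_f): Δv = v_e · ln(96,540/14,219.4) = 2842.0 × ln(6.789) = 2842.0 × 1.9154 ≈ 5443 m/s.

Δv ≈ 5440 m/s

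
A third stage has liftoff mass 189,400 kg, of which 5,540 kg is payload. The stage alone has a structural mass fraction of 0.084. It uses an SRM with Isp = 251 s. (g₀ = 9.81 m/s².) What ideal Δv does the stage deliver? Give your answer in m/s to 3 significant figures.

Stage wet mass = m₀ − payload = 189,400 − 5,540 = 183,860 kg.
Stage dry mass = ε × stage wet mass = 0.084 × 183,860 = 15,444.2 kg.
Burnout mass m_f = stage dry + payload = 15,444.2 + 5,540 = 20,984.2 kg.
v_e = Isp · g₀ = 251 × 9.81 = 2462.3 m/s.
From the ideal rocket equation, Δv = v_e · ln(189,400/20,984.2) = 2462.3 × ln(9.026) = 2462.3 × 2.2001 ≈ 5417 m/s.

Δv ≈ 5420 m/s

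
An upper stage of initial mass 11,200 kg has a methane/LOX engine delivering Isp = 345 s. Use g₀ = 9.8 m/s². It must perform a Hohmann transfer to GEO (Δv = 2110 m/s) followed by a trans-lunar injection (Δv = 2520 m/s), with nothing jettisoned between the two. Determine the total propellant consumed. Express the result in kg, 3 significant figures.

total propellant consumed ≈ 8350 kg

v_e = Isp · g₀ = 345 × 9.8 = 3381.0 m/s.
After the first burn: m = 11200 × exp(−2110/3381.0) = 11200 × 0.53576 = 6,000.51 kg.
After the second burn: m = 6,000.51 × exp(−2520/3381.0) = 6,000.51 × 0.47457 = 2,847.66 kg.
Total propellant = m₀ − m_final = 11200 − 2,847.66 = 8,352.34 kg.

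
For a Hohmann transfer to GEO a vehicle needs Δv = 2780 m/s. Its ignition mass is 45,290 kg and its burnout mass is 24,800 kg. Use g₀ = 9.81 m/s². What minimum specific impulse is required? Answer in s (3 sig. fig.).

ln(m₀/m_f) = ln(45290/24800) = ln(1.826) = 0.6022.
By the Tsiolkovsky rocket equation, v_e = Δv / ln(m₀/m_f) = 2780 / 0.6022 = 4616.1 m/s.
Isp = v_e / g₀ = 4616.1 / 9.81 = 470.5 s.

Isp ≈ 471 s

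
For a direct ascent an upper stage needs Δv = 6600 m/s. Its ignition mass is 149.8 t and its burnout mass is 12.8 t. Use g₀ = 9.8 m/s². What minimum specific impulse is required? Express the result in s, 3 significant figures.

ln(m₀/m_f) = ln(149800/12800) = ln(11.7) = 2.4599.
By the Tsiolkovsky rocket equation, v_e = Δv / ln(m₀/m_f) = 6600 / 2.4599 = 2683.1 m/s.
Isp = v_e / g₀ = 2683.1 / 9.8 = 273.8 s.

Isp ≈ 274 s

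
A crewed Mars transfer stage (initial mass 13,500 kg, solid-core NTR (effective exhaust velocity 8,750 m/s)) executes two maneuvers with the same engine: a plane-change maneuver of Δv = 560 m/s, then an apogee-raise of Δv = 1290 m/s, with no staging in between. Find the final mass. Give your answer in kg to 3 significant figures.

final mass ≈ 10900 kg

After the first burn: m = 13500 × exp(−560/8750.0) = 13500 × 0.93800 = 12,663 kg.
After the second burn: m = 12,663 × exp(−1290/8750.0) = 12,663 × 0.86292 = 10,927.2 kg.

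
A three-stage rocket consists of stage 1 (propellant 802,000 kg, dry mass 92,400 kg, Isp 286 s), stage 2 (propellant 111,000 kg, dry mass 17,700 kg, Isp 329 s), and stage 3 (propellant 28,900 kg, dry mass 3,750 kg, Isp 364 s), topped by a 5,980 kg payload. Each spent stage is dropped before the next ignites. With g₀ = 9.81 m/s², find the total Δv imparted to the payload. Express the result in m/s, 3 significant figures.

Ignition mass of stage 1 = 802,000+92,400 + 111,000+17,700 + 28,900+3,750 + 5,980 = 1,061,730 kg.
Stage 1: m₀ = 1,061,730 kg, m_f = 1,061,730 − 802,000 = 259,730 kg; Δv = 286×9.81×ln(4.088) = 2805.7×1.4080 ≈ 3950 m/s.
Stage 2: m₀ = 167,330 kg, m_f = 167,330 − 111,000 = 56,330 kg; Δv = 329×9.81×ln(2.971) = 3227.5×1.0887 ≈ 3514 m/s.
Stage 3: m₀ = 38,630 kg, m_f = 38,630 − 28,900 = 9,730 kg; Δv = 364×9.81×ln(3.97) = 3570.8×1.3788 ≈ 4924 m/s.
Total Δv = 3950 + 3514 + 4924 = 12388 m/s.

Δv ≈ 12400 m/s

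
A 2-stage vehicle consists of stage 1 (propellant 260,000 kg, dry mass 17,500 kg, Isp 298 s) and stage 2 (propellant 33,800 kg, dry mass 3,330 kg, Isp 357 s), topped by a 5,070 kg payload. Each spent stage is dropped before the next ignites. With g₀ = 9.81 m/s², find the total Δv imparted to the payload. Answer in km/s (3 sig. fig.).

Ignition mass of stage 1 = 260,000+17,500 + 33,800+3,330 + 5,070 = 319,700 kg.
Stage 1: m₀ = 319,700 kg, m_f = 319,700 − 260,000 = 59,700 kg; Δv = 298×9.81×ln(5.355) = 2923.4×1.6781 ≈ 4906 m/s.
Stage 2: m₀ = 42,200 kg, m_f = 42,200 − 33,800 = 8,400 kg; Δv = 357×9.81×ln(5.024) = 3502.2×1.6142 ≈ 5653 m/s.
Total Δv = 4906 + 5653 = 10559 m/s.

Δv ≈ 10.6 km/s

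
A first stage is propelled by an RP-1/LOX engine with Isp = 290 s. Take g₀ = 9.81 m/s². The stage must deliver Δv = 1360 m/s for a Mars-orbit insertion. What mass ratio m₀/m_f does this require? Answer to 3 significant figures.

mass ratio ≈ 1.61

v_e = Isp · g₀ = 290 × 9.81 = 2844.9 m/s.
Using Δv = v_e ln(m₀/m_f): m₀/m_f = exp(Δv / v_e) = exp(1360 / 2844.9) = exp(0.4780) = 1.6129.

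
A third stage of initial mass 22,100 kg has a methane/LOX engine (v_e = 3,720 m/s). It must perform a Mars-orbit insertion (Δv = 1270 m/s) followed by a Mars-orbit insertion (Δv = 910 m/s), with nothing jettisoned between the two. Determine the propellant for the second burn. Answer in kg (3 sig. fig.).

After the first burn: m = 22100 × exp(−1270/3720.0) = 22100 × 0.71078 = 15,708.2 kg.
After the second burn: m = 15,708.2 × exp(−910/3720.0) = 15,708.2 × 0.78300 = 12,299.5 kg.
Second-burn propellant = 15,708.2 − 12,299.5 = 3,408.7 kg.

propellant for the second burn ≈ 3410 kg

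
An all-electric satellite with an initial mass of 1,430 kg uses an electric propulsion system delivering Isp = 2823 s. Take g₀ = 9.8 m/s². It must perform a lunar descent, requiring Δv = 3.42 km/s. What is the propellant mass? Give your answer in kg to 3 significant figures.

propellant mass ≈ 166 kg

v_e = Isp · g₀ = 2823 × 9.8 = 27665.4 m/s.
Rocket equation: m₀/m_f = exp(Δv / v_e) = exp(3420 / 27665.4) = exp(0.1236) = 1.1316.
m_f = 1,430 / 1.1316 = 1,263.7 kg, so propellant = m₀ − m_f = 1,430 − 1,263.7 = 166.3 kg.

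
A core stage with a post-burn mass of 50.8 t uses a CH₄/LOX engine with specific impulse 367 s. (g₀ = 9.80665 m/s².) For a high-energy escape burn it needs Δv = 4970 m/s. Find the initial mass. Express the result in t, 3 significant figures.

initial mass ≈ 202 t

v_e = Isp · g₀ = 367 × 9.80665 = 3599.0 m/s.
Using Δv = v_e ln(m₀/m_f): m₀/m_f = exp(Δv / v_e) = exp(4970 / 3599.0) = exp(1.3809) = 3.9786.
m₀ = m_f × 3.9786 = 50.8 × 3.9786 = 202.113 t.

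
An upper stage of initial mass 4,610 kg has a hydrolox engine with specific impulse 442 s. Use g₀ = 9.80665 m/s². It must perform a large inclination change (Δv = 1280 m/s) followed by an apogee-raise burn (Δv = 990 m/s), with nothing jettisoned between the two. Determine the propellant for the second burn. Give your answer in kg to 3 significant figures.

v_e = Isp · g₀ = 442 × 9.80665 = 4334.5 m/s.
After the first burn: m = 4610 × exp(−1280/4334.5) = 4610 × 0.74431 = 3,431.27 kg.
After the second burn: m = 3,431.27 × exp(−990/4334.5) = 3,431.27 × 0.79581 = 2,730.64 kg.
Second-burn propellant = 3,431.27 − 2,730.64 = 700.63 kg.

propellant for the second burn ≈ 701 kg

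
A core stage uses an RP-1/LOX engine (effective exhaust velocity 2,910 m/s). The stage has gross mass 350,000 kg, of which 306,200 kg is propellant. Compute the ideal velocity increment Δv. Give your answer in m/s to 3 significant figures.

m_f = m₀ − m_prop = 350,000 − 306,200 = 43,800 kg.
Δv = v_e · ln(m₀/m_f) = 2910.0 × ln(7.991) = 2910.0 × 2.0783 ≈ 6047.9 m/s.

Δv ≈ 6050 m/s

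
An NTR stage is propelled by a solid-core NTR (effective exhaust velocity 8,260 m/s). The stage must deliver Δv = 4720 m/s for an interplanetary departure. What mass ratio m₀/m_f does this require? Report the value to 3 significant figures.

mass ratio ≈ 1.77

m₀/m_f = exp(Δv / v_e) = exp(4720 / 8260.0) = exp(0.5714) = 1.7708.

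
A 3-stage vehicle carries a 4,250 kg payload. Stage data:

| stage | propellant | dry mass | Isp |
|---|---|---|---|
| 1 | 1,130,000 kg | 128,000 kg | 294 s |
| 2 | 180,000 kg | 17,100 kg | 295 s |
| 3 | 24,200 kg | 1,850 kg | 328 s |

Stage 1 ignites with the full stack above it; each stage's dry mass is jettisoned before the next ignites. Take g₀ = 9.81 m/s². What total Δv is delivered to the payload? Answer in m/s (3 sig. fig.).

Δv ≈ 13800 m/s

Ignition mass of stage 1 = 1,130,000+128,000 + 180,000+17,100 + 24,200+1,850 + 4,250 = 1,485,400 kg.
Stage 1: m₀ = 1,485,400 kg, m_f = 1,485,400 − 1,130,000 = 355,400 kg; Δv = 294×9.81×ln(4.18) = 2884.1×1.4302 ≈ 4125 m/s.
Stage 2: m₀ = 227,400 kg, m_f = 227,400 − 180,000 = 47,400 kg; Δv = 295×9.81×ln(4.797) = 2894.0×1.5681 ≈ 4538 m/s.
Stage 3: m₀ = 30,300 kg, m_f = 30,300 − 24,200 = 6,100 kg; Δv = 328×9.81×ln(4.967) = 3217.7×1.6029 ≈ 5157 m/s.
Total Δv = 4125 + 4538 + 5157 = 13820 m/s.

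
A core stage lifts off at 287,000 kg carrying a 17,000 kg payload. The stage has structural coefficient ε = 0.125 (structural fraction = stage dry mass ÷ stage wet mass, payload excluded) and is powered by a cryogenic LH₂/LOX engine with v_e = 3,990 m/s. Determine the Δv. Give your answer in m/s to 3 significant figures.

Stage wet mass = m₀ − payload = 287,000 − 17,000 = 270,000 kg.
Stage dry mass = ε × stage wet mass = 0.125 × 270,000 = 33,750 kg.
Burnout mass m_f = stage dry + payload = 33,750 + 17,000 = 50,750 kg.
Using Δv = v_e ln(m₀/m_f): Δv = v_e · ln(287,000/50,750) = 3990.0 × ln(5.655) = 3990.0 × 1.7326 ≈ 6913 m/s.

Δv ≈ 6910 m/s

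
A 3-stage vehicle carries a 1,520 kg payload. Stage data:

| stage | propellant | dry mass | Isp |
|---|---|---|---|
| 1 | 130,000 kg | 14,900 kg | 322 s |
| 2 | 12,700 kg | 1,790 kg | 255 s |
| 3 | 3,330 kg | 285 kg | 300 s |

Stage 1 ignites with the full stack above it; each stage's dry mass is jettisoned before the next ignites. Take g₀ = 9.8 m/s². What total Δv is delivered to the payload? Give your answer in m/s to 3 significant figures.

Ignition mass of stage 1 = 130,000+14,900 + 12,700+1,790 + 3,330+285 + 1,520 = 164,525 kg.
Stage 1: m₀ = 164,525 kg, m_f = 164,525 − 130,000 = 34,525 kg; Δv = 322×9.8×ln(4.765) = 3155.6×1.5614 ≈ 4927 m/s.
Stage 2: m₀ = 19,625 kg, m_f = 19,625 − 12,700 = 6,925 kg; Δv = 255×9.8×ln(2.834) = 2499.0×1.0417 ≈ 2603 m/s.
Stage 3: m₀ = 5,135 kg, m_f = 5,135 − 3,330 = 1,805 kg; Δv = 300×9.8×ln(2.845) = 2940.0×1.0455 ≈ 3074 m/s.
Total Δv = 4927 + 2603 + 3074 = 10604 m/s.

Δv ≈ 10600 m/s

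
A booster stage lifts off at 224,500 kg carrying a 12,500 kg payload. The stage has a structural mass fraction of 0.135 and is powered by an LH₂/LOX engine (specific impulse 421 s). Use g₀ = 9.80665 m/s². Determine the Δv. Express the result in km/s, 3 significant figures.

Δv ≈ 7.01 km/s

Stage wet mass = m₀ − payload = 224,500 − 12,500 = 212,000 kg.
Stage dry mass = ε × stage wet mass = 0.135 × 212,000 = 28,620 kg.
Burnout mass m_f = stage dry + payload = 28,620 + 12,500 = 41,120 kg.
v_e = Isp · g₀ = 421 × 9.80665 = 4128.6 m/s.
Using Δv = v_e ln(m₀/m_f): Δv = v_e · ln(224,500/41,120) = 4128.6 × ln(5.46) = 4128.6 × 1.6974 ≈ 7008 m/s.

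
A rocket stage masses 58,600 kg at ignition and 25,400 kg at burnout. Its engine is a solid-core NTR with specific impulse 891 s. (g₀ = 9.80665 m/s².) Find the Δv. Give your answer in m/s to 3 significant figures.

Δv ≈ 7300 m/s

v_e = Isp · g₀ = 891 × 9.80665 = 8737.7 m/s.
Rocket equation: Δv = v_e · ln(m₀/m_f) = 8737.7 × ln(2.307) = 8737.7 × 0.8360 ≈ 7304.6 m/s.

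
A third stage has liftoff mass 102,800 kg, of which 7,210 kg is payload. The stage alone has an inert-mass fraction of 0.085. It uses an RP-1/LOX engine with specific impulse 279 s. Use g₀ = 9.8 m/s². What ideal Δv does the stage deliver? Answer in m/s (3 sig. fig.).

Δv ≈ 5200 m/s

Stage wet mass = m₀ − payload = 102,800 − 7,210 = 95,590 kg.
Stage dry mass = ε × stage wet mass = 0.085 × 95,590 = 8,125.15 kg.
Burnout mass m_f = stage dry + payload = 8,125.15 + 7,210 = 15,335.15 kg.
v_e = Isp · g₀ = 279 × 9.8 = 2734.2 m/s.
Δv = v_e · ln(102,800/15,335.15) = 2734.2 × ln(6.704) = 2734.2 × 1.9026 ≈ 5202 m/s.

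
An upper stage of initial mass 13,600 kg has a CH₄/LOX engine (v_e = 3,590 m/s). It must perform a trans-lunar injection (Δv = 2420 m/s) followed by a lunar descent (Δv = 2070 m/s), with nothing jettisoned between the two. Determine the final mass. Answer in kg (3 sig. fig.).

After the first burn: m = 13600 × exp(−2420/3590.0) = 13600 × 0.50962 = 6,930.83 kg.
After the second burn: m = 6,930.83 × exp(−2070/3590.0) = 6,930.83 × 0.56180 = 3,893.74 kg.

final mass ≈ 3890 kg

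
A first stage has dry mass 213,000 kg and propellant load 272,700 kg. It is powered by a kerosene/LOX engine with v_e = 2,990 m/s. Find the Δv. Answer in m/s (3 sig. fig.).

m₀ = m_dry + m_prop = 213,000 + 272,700 = 485,700 kg.
Using Δv = v_e ln(m₀/m_f): Δv = v_e · ln(m₀/m_f) = 2990.0 × ln(2.28) = 2990.0 × 0.8243 ≈ 2464.7 m/s.

Δv ≈ 2460 m/s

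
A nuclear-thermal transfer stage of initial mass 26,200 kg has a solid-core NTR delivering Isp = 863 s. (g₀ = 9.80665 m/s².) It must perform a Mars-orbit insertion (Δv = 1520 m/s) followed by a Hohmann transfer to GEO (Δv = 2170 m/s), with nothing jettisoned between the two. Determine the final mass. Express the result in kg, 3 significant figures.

final mass ≈ 16900 kg

v_e = Isp · g₀ = 863 × 9.80665 = 8463.1 m/s.
After the first burn: m = 26200 × exp(−1520/8463.1) = 26200 × 0.83560 = 21,892.7 kg.
After the second burn: m = 21,892.7 × exp(−2170/8463.1) = 21,892.7 × 0.77383 = 16,941.2 kg.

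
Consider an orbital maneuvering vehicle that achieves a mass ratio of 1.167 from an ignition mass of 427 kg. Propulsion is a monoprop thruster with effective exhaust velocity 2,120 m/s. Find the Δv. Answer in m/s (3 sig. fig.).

Δv ≈ 327 m/s

From the ideal rocket equation, Δv = v_e · ln(1.167) = 2120.0 × 0.1544 ≈ 327.4 m/s.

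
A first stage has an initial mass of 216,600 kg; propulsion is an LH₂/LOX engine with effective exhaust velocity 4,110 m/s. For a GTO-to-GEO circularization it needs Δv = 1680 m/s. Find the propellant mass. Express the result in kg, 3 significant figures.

propellant mass ≈ 72700 kg

Rocket equation: m₀/m_f = exp(Δv / v_e) = exp(1680 / 4110.0) = exp(0.4088) = 1.5049.
m_f = 216,600 / 1.5049 = 143,930 kg, so propellant = m₀ − m_f = 216,600 − 143,930 = 72,670 kg.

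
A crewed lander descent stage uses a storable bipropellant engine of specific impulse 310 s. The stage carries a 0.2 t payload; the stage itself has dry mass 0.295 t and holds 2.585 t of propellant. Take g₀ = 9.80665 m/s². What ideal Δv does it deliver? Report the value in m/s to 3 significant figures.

Δv ≈ 5560 m/s

v_e = Isp · g₀ = 310 × 9.80665 = 3040.1 m/s.
m₀ = payload + dry + propellant = 0.2 + 0.295 + 2.585 = 3.08 t.
m_f = payload + dry = 0.2 + 0.295 = 0.495 t.
Δv = v_e · ln(m₀/m_f) = 3040.1 × ln(6.222) = 3040.1 × 1.8281 ≈ 5557.6 m/s.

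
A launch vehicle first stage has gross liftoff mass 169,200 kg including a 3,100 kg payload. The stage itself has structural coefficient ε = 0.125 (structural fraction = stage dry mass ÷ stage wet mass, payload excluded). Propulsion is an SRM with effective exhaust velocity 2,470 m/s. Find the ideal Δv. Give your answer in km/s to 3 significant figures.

Stage wet mass = m₀ − payload = 169,200 − 3,100 = 166,100 kg.
Stage dry mass = ε × stage wet mass = 0.125 × 166,100 = 20,762.5 kg.
Burnout mass m_f = stage dry + payload = 20,762.5 + 3,100 = 23,862.5 kg.
Δv = v_e · ln(169,200/23,862.5) = 2470.0 × ln(7.091) = 2470.0 × 1.9588 ≈ 4838 m/s.

Δv ≈ 4.84 km/s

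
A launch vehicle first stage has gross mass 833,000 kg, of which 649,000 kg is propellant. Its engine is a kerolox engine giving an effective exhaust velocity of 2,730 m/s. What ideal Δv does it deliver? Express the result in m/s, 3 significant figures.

Δv ≈ 4120 m/s

m_f = m₀ − m_prop = 833,000 − 649,000 = 184,000 kg.
Δv = v_e · ln(m₀/m_f) = 2730.0 × ln(4.527) = 2730.0 × 1.5101 ≈ 4122.6 m/s.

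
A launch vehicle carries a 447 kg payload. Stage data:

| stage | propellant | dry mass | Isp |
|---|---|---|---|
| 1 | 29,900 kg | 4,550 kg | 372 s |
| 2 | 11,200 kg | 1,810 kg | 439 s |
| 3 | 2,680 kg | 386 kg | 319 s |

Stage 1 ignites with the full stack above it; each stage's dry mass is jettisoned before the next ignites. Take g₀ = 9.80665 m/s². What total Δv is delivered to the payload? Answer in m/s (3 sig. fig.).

Ignition mass of stage 1 = 29,900+4,550 + 11,200+1,810 + 2,680+386 + 447 = 50,973 kg.
Stage 1: m₀ = 50,973 kg, m_f = 50,973 − 29,900 = 21,073 kg; Δv = 372×9.80665×ln(2.419) = 3648.1×0.8833 ≈ 3222 m/s.
Stage 2: m₀ = 16,523 kg, m_f = 16,523 − 11,200 = 5,323 kg; Δv = 439×9.80665×ln(3.104) = 4305.1×1.1327 ≈ 4876 m/s.
Stage 3: m₀ = 3,513 kg, m_f = 3,513 − 2,680 = 833 kg; Δv = 319×9.80665×ln(4.217) = 3128.3×1.4392 ≈ 4502 m/s.
Total Δv = 3222 + 4876 + 4502 = 12600 m/s.

Δv ≈ 12600 m/s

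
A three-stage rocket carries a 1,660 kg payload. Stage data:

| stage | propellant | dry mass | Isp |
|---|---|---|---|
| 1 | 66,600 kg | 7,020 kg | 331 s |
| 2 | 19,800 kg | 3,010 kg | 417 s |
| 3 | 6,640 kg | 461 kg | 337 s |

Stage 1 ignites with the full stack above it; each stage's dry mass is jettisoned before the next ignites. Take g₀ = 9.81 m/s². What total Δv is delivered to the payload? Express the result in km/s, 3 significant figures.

Δv ≈ 12.0 km/s

Ignition mass of stage 1 = 66,600+7,020 + 19,800+3,010 + 6,640+461 + 1,660 = 105,191 kg.
Stage 1: m₀ = 105,191 kg, m_f = 105,191 − 66,600 = 38,591 kg; Δv = 331×9.81×ln(2.726) = 3247.1×1.0028 ≈ 3256 m/s.
Stage 2: m₀ = 31,571 kg, m_f = 31,571 − 19,800 = 11,771 kg; Δv = 417×9.81×ln(2.682) = 4090.8×0.9866 ≈ 4036 m/s.
Stage 3: m₀ = 8,761 kg, m_f = 8,761 − 6,640 = 2,121 kg; Δv = 337×9.81×ln(4.131) = 3306.0×1.4184 ≈ 4689 m/s.
Total Δv = 3256 + 4036 + 4689 = 11981 m/s.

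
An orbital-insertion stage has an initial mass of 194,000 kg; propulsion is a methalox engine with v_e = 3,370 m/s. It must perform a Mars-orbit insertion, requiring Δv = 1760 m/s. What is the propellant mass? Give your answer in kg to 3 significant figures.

From the ideal rocket equation, m₀/m_f = exp(Δv / v_e) = exp(1760 / 3370.0) = exp(0.5223) = 1.6858.
m_f = 194,000 / 1.6858 = 115,079 kg, so propellant = m₀ − m_f = 194,000 − 115,079 = 78,921 kg.

propellant mass ≈ 78900 kg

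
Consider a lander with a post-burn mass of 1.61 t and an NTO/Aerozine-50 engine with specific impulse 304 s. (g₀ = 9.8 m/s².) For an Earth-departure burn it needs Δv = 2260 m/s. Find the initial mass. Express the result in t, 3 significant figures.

initial mass ≈ 3.44 t

v_e = Isp · g₀ = 304 × 9.8 = 2979.2 m/s.
m₀/m_f = exp(Δv / v_e) = exp(2260 / 2979.2) = exp(0.7586) = 2.1353.
m₀ = m_f × 2.1353 = 1.61 × 2.1353 = 3.43783 t.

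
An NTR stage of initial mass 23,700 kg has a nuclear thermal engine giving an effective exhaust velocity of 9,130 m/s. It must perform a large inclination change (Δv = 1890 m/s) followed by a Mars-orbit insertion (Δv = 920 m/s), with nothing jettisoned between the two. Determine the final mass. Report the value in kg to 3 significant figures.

final mass ≈ 17400 kg

After the first burn: m = 23700 × exp(−1890/9130.0) = 23700 × 0.81301 = 19,268.3 kg.
After the second burn: m = 19,268.3 × exp(−920/9130.0) = 19,268.3 × 0.90414 = 17,421.2 kg.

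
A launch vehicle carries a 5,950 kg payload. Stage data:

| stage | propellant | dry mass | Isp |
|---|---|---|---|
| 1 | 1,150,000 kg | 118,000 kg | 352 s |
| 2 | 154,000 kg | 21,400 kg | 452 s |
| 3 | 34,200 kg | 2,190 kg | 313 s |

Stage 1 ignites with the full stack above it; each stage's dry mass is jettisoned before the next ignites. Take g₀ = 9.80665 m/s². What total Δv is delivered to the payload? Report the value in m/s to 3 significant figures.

Ignition mass of stage 1 = 1,150,000+118,000 + 154,000+21,400 + 34,200+2,190 + 5,950 = 1,485,740 kg.
Stage 1: m₀ = 1,485,740 kg, m_f = 1,485,740 − 1,150,000 = 335,740 kg; Δv = 352×9.80665×ln(4.425) = 3451.9×1.4873 ≈ 5134 m/s.
Stage 2: m₀ = 217,740 kg, m_f = 217,740 − 154,000 = 63,740 kg; Δv = 452×9.80665×ln(3.416) = 4432.6×1.2285 ≈ 5445 m/s.
Stage 3: m₀ = 42,340 kg, m_f = 42,340 − 34,200 = 8,140 kg; Δv = 313×9.80665×ln(5.201) = 3069.5×1.6489 ≈ 5061 m/s.
Total Δv = 5134 + 5445 + 5061 = 15640 m/s.

Δv ≈ 15600 m/s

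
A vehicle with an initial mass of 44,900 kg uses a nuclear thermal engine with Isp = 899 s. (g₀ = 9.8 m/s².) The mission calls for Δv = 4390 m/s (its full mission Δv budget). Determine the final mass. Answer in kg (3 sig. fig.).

v_e = Isp · g₀ = 899 × 9.8 = 8810.2 m/s.
Using Δv = v_e ln(m₀/m_f): m₀/m_f = exp(Δv / v_e) = exp(4390 / 8810.2) = exp(0.4983) = 1.6459.
m_f = m₀ / 1.6459 = 44,900 / 1.6459 = 27,279.9 kg.

final mass ≈ 27300 kg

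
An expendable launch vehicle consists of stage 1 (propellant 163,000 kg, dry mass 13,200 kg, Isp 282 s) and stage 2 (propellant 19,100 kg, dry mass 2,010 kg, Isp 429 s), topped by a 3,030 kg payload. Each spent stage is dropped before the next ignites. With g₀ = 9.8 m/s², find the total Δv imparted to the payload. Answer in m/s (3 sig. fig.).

Ignition mass of stage 1 = 163,000+13,200 + 19,100+2,010 + 3,030 = 200,340 kg.
Stage 1: m₀ = 200,340 kg, m_f = 200,340 − 163,000 = 37,340 kg; Δv = 282×9.8×ln(5.365) = 2763.6×1.6800 ≈ 4643 m/s.
Stage 2: m₀ = 24,140 kg, m_f = 24,140 − 19,100 = 5,040 kg; Δv = 429×9.8×ln(4.79) = 4204.2×1.5665 ≈ 6586 m/s.
Total Δv = 4643 + 6586 = 11229 m/s.

Δv ≈ 11200 m/s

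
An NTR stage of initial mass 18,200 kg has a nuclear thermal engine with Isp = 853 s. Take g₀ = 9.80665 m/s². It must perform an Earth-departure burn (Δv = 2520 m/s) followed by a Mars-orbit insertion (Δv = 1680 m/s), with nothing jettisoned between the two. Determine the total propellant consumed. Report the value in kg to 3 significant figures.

total propellant consumed ≈ 7180 kg

v_e = Isp · g₀ = 853 × 9.80665 = 8365.1 m/s.
After the first burn: m = 18200 × exp(−2520/8365.1) = 18200 × 0.73989 = 13,466 kg.
After the second burn: m = 13,466 × exp(−1680/8365.1) = 13,466 × 0.81805 = 11,015.9 kg.
Total propellant = m₀ − m_final = 18200 − 11,015.9 = 7,184.1 kg.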